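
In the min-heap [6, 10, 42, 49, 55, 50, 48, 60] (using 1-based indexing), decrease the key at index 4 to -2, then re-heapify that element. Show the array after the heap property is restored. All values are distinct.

[-2, 6, 42, 10, 55, 50, 48, 60]

set index 4 from 49 to -2 → [6, 10, 42, -2, 55, 50, 48, 60]
-2 < parent 10 at index 2, swap → [6, -2, 42, 10, 55, 50, 48, 60]
-2 < parent 6 at index 1, swap → [-2, 6, 42, 10, 55, 50, 48, 60]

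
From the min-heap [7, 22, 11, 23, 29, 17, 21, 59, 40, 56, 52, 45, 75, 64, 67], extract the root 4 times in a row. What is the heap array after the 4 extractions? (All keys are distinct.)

extract-min #1 returns 7:
  remove root 7; move last element 67 to root → [67, 22, 11, 23, 29, 17, 21, 59, 40, 56, 52, 45, 75, 64]
  67 vs smaller child 11 at index 2, swap → [11, 22, 67, 23, 29, 17, 21, 59, 40, 56, 52, 45, 75, 64]
  67 vs smaller child 17 at index 5, swap → [11, 22, 17, 23, 29, 67, 21, 59, 40, 56, 52, 45, 75, 64]
  67 vs smaller child 45 at index 11, swap → [11, 22, 17, 23, 29, 45, 21, 59, 40, 56, 52, 67, 75, 64]
extract-min #2 returns 11:
  remove root 11; move last element 64 to root → [64, 22, 17, 23, 29, 45, 21, 59, 40, 56, 52, 67, 75]
  64 vs smaller child 17 at index 2, swap → [17, 22, 64, 23, 29, 45, 21, 59, 40, 56, 52, 67, 75]
  64 vs smaller child 21 at index 6, swap → [17, 22, 21, 23, 29, 45, 64, 59, 40, 56, 52, 67, 75]
extract-min #3 returns 17:
  remove root 17; move last element 75 to root → [75, 22, 21, 23, 29, 45, 64, 59, 40, 56, 52, 67]
  75 vs smaller child 21 at index 2, swap → [21, 22, 75, 23, 29, 45, 64, 59, 40, 56, 52, 67]
  75 vs smaller child 45 at index 5, swap → [21, 22, 45, 23, 29, 75, 64, 59, 40, 56, 52, 67]
  75 vs only child 67 at index 11, swap → [21, 22, 45, 23, 29, 67, 64, 59, 40, 56, 52, 75]
extract-min #4 returns 21:
  remove root 21; move last element 75 to root → [75, 22, 45, 23, 29, 67, 64, 59, 40, 56, 52]
  75 vs smaller child 22 at index 1, swap → [22, 75, 45, 23, 29, 67, 64, 59, 40, 56, 52]
  75 vs smaller child 23 at index 3, swap → [22, 23, 45, 75, 29, 67, 64, 59, 40, 56, 52]
  75 vs smaller child 40 at index 8, swap → [22, 23, 45, 40, 29, 67, 64, 59, 75, 56, 52]

[22, 23, 45, 40, 29, 67, 64, 59, 75, 56, 52]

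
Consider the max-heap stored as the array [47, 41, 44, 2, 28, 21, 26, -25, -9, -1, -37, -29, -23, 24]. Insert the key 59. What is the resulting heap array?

[59, 41, 47, 2, 28, 21, 44, -25, -9, -1, -37, -29, -23, 24, 26]

append 59 at index 14 → [47, 41, 44, 2, 28, 21, 26, -25, -9, -1, -37, -29, -23, 24, 59]
59 > parent 26 at index 6, swap → [47, 41, 44, 2, 28, 21, 59, -25, -9, -1, -37, -29, -23, 24, 26]
59 > parent 44 at index 2, swap → [47, 41, 59, 2, 28, 21, 44, -25, -9, -1, -37, -29, -23, 24, 26]
59 > parent 47 at index 0, swap → [59, 41, 47, 2, 28, 21, 44, -25, -9, -1, -37, -29, -23, 24, 26]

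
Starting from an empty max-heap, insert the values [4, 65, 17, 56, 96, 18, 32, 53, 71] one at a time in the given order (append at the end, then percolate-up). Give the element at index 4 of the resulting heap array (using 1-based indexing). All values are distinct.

65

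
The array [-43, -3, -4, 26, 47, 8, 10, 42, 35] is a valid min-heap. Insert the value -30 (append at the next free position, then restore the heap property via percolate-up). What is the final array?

append -30 at index 9 → [-43, -3, -4, 26, 47, 8, 10, 42, 35, -30]
-30 < parent 47 at index 4, swap → [-43, -3, -4, 26, -30, 8, 10, 42, 35, 47]
-30 < parent -3 at index 1, swap → [-43, -30, -4, 26, -3, 8, 10, 42, 35, 47]

[-43, -30, -4, 26, -3, 8, 10, 42, 35, 47]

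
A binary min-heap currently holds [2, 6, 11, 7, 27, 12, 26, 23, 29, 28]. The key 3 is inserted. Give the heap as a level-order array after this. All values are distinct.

append 3 at index 10 → [2, 6, 11, 7, 27, 12, 26, 23, 29, 28, 3]
3 < parent 27 at index 4, swap → [2, 6, 11, 7, 3, 12, 26, 23, 29, 28, 27]
3 < parent 6 at index 1, swap → [2, 3, 11, 7, 6, 12, 26, 23, 29, 28, 27]

[2, 3, 11, 7, 6, 12, 26, 23, 29, 28, 27]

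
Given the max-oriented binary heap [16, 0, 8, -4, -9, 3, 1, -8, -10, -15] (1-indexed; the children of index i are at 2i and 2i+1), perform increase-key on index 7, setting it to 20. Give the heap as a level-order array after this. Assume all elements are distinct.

set index 7 from 1 to 20 → [16, 0, 8, -4, -9, 3, 20, -8, -10, -15]
20 > parent 8 at index 3, swap → [16, 0, 20, -4, -9, 3, 8, -8, -10, -15]
20 > parent 16 at index 1, swap → [20, 0, 16, -4, -9, 3, 8, -8, -10, -15]

[20, 0, 16, -4, -9, 3, 8, -8, -10, -15]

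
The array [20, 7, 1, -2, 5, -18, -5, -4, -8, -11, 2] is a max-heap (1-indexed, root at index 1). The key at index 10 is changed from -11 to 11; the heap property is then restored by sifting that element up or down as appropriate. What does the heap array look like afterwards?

set index 10 from -11 to 11 → [20, 7, 1, -2, 5, -18, -5, -4, -8, 11, 2]
11 > parent 5 at index 5, swap → [20, 7, 1, -2, 11, -18, -5, -4, -8, 5, 2]
11 > parent 7 at index 2, swap → [20, 11, 1, -2, 7, -18, -5, -4, -8, 5, 2]

[20, 11, 1, -2, 7, -18, -5, -4, -8, 5, 2]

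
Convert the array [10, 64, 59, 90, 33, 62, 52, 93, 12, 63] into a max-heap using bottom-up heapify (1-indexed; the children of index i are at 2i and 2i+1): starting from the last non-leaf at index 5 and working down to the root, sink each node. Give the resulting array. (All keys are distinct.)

[93, 90, 62, 64, 63, 59, 52, 10, 12, 33]

sift down from index 5:
  33 vs only child 63 at index 10, swap → [10, 64, 59, 90, 63, 62, 52, 93, 12, 33]
sift down from index 4:
  90 vs larger child 93 at index 8, swap → [10, 64, 59, 93, 63, 62, 52, 90, 12, 33]
sift down from index 3:
  59 vs larger child 62 at index 6, swap → [10, 64, 62, 93, 63, 59, 52, 90, 12, 33]
sift down from index 2:
  64 vs larger child 93 at index 4, swap → [10, 93, 62, 64, 63, 59, 52, 90, 12, 33]
  64 vs larger child 90 at index 8, swap → [10, 93, 62, 90, 63, 59, 52, 64, 12, 33]
sift down from index 1:
  10 vs larger child 93 at index 2, swap → [93, 10, 62, 90, 63, 59, 52, 64, 12, 33]
  10 vs larger child 90 at index 4, swap → [93, 90, 62, 10, 63, 59, 52, 64, 12, 33]
  10 vs larger child 64 at index 8, swap → [93, 90, 62, 64, 63, 59, 52, 10, 12, 33]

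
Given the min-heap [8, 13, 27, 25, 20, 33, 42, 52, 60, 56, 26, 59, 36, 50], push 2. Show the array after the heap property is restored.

append 2 at index 14 → [8, 13, 27, 25, 20, 33, 42, 52, 60, 56, 26, 59, 36, 50, 2]
2 < parent 42 at index 6, swap → [8, 13, 27, 25, 20, 33, 2, 52, 60, 56, 26, 59, 36, 50, 42]
2 < parent 27 at index 2, swap → [8, 13, 2, 25, 20, 33, 27, 52, 60, 56, 26, 59, 36, 50, 42]
2 < parent 8 at index 0, swap → [2, 13, 8, 25, 20, 33, 27, 52, 60, 56, 26, 59, 36, 50, 42]

[2, 13, 8, 25, 20, 33, 27, 52, 60, 56, 26, 59, 36, 50, 42]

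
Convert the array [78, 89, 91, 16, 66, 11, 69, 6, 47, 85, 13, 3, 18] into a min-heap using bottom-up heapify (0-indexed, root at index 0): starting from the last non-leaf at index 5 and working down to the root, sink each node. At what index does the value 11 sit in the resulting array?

sift down from index 5:
  11 vs smaller child 3 at index 11, swap → [78, 89, 91, 16, 66, 3, 69, 6, 47, 85, 13, 11, 18]
sift down from index 4:
  66 vs smaller child 13 at index 10, swap → [78, 89, 91, 16, 13, 3, 69, 6, 47, 85, 66, 11, 18]
sift down from index 3:
  16 vs smaller child 6 at index 7, swap → [78, 89, 91, 6, 13, 3, 69, 16, 47, 85, 66, 11, 18]
sift down from index 2:
  91 vs smaller child 3 at index 5, swap → [78, 89, 3, 6, 13, 91, 69, 16, 47, 85, 66, 11, 18]
  91 vs smaller child 11 at index 11, swap → [78, 89, 3, 6, 13, 11, 69, 16, 47, 85, 66, 91, 18]
sift down from index 1:
  89 vs smaller child 6 at index 3, swap → [78, 6, 3, 89, 13, 11, 69, 16, 47, 85, 66, 91, 18]
  89 vs smaller child 16 at index 7, swap → [78, 6, 3, 16, 13, 11, 69, 89, 47, 85, 66, 91, 18]
sift down from index 0:
  78 vs smaller child 3 at index 2, swap → [3, 6, 78, 16, 13, 11, 69, 89, 47, 85, 66, 91, 18]
  78 vs smaller child 11 at index 5, swap → [3, 6, 11, 16, 13, 78, 69, 89, 47, 85, 66, 91, 18]
  78 vs smaller child 18 at index 12, swap → [3, 6, 11, 16, 13, 18, 69, 89, 47, 85, 66, 91, 78]
resulting array: [3, 6, 11, 16, 13, 18, 69, 89, 47, 85, 66, 91, 78]

2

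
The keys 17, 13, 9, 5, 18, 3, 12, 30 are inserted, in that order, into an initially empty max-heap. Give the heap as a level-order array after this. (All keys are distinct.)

[30, 18, 12, 17, 13, 3, 9, 5]

Insert 17:
  append 17 at index 0 → [17] (no swap needed)
Insert 13:
  append 13 at index 1 → [17, 13] (no swap needed)
Insert 9:
  append 9 at index 2 → [17, 13, 9] (no swap needed)
Insert 5:
  append 5 at index 3 → [17, 13, 9, 5] (no swap needed)
Insert 18:
  append 18 at index 4 → [17, 13, 9, 5, 18]
  18 > parent 13 at index 1, swap → [17, 18, 9, 5, 13]
  18 > parent 17 at index 0, swap → [18, 17, 9, 5, 13]
Insert 3:
  append 3 at index 5 → [18, 17, 9, 5, 13, 3] (no swap needed)
Insert 12:
  append 12 at index 6 → [18, 17, 9, 5, 13, 3, 12]
  12 > parent 9 at index 2, swap → [18, 17, 12, 5, 13, 3, 9]
Insert 30:
  append 30 at index 7 → [18, 17, 12, 5, 13, 3, 9, 30]
  30 > parent 5 at index 3, swap → [18, 17, 12, 30, 13, 3, 9, 5]
  30 > parent 17 at index 1, swap → [18, 30, 12, 17, 13, 3, 9, 5]
  30 > parent 18 at index 0, swap → [30, 18, 12, 17, 13, 3, 9, 5]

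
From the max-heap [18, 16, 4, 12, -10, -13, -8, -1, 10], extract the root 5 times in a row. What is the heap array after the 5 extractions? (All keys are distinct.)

[-1, -8, -13, -10]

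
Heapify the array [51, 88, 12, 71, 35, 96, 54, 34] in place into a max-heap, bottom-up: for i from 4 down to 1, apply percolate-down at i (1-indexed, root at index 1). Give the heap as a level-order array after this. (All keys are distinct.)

sift down from index 4: already satisfies heap property
sift down from index 3:
  12 vs larger child 96 at index 6, swap → [51, 88, 96, 71, 35, 12, 54, 34]
sift down from index 2: already satisfies heap property
sift down from index 1:
  51 vs larger child 96 at index 3, swap → [96, 88, 51, 71, 35, 12, 54, 34]
  51 vs larger child 54 at index 7, swap → [96, 88, 54, 71, 35, 12, 51, 34]

[96, 88, 54, 71, 35, 12, 51, 34]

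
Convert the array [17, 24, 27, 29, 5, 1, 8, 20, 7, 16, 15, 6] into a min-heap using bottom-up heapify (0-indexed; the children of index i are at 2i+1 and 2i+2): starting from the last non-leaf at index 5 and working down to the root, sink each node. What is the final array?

sift down from index 5: already satisfies heap property
sift down from index 4: already satisfies heap property
sift down from index 3:
  29 vs smaller child 7 at index 8, swap → [17, 24, 27, 7, 5, 1, 8, 20, 29, 16, 15, 6]
sift down from index 2:
  27 vs smaller child 1 at index 5, swap → [17, 24, 1, 7, 5, 27, 8, 20, 29, 16, 15, 6]
  27 vs only child 6 at index 11, swap → [17, 24, 1, 7, 5, 6, 8, 20, 29, 16, 15, 27]
sift down from index 1:
  24 vs smaller child 5 at index 4, swap → [17, 5, 1, 7, 24, 6, 8, 20, 29, 16, 15, 27]
  24 vs smaller child 15 at index 10, swap → [17, 5, 1, 7, 15, 6, 8, 20, 29, 16, 24, 27]
sift down from index 0:
  17 vs smaller child 1 at index 2, swap → [1, 5, 17, 7, 15, 6, 8, 20, 29, 16, 24, 27]
  17 vs smaller child 6 at index 5, swap → [1, 5, 6, 7, 15, 17, 8, 20, 29, 16, 24, 27]

[1, 5, 6, 7, 15, 17, 8, 20, 29, 16, 24, 27]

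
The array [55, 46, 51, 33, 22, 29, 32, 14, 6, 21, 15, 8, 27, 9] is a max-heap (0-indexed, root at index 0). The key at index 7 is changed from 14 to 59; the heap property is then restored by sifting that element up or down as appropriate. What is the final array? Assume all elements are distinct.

set index 7 from 14 to 59 → [55, 46, 51, 33, 22, 29, 32, 59, 6, 21, 15, 8, 27, 9]
59 > parent 33 at index 3, swap → [55, 46, 51, 59, 22, 29, 32, 33, 6, 21, 15, 8, 27, 9]
59 > parent 46 at index 1, swap → [55, 59, 51, 46, 22, 29, 32, 33, 6, 21, 15, 8, 27, 9]
59 > parent 55 at index 0, swap → [59, 55, 51, 46, 22, 29, 32, 33, 6, 21, 15, 8, 27, 9]

[59, 55, 51, 46, 22, 29, 32, 33, 6, 21, 15, 8, 27, 9]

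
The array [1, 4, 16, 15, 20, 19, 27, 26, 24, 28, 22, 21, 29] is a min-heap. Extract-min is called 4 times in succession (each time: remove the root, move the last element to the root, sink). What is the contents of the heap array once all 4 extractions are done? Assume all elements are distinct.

extract-min #1 returns 1:
  remove root 1; move last element 29 to root → [29, 4, 16, 15, 20, 19, 27, 26, 24, 28, 22, 21]
  29 vs smaller child 4 at index 1, swap → [4, 29, 16, 15, 20, 19, 27, 26, 24, 28, 22, 21]
  29 vs smaller child 15 at index 3, swap → [4, 15, 16, 29, 20, 19, 27, 26, 24, 28, 22, 21]
  29 vs smaller child 24 at index 8, swap → [4, 15, 16, 24, 20, 19, 27, 26, 29, 28, 22, 21]
extract-min #2 returns 4:
  remove root 4; move last element 21 to root → [21, 15, 16, 24, 20, 19, 27, 26, 29, 28, 22]
  21 vs smaller child 15 at index 1, swap → [15, 21, 16, 24, 20, 19, 27, 26, 29, 28, 22]
  21 vs smaller child 20 at index 4, swap → [15, 20, 16, 24, 21, 19, 27, 26, 29, 28, 22]
extract-min #3 returns 15:
  remove root 15; move last element 22 to root → [22, 20, 16, 24, 21, 19, 27, 26, 29, 28]
  22 vs smaller child 16 at index 2, swap → [16, 20, 22, 24, 21, 19, 27, 26, 29, 28]
  22 vs smaller child 19 at index 5, swap → [16, 20, 19, 24, 21, 22, 27, 26, 29, 28]
extract-min #4 returns 16:
  remove root 16; move last element 28 to root → [28, 20, 19, 24, 21, 22, 27, 26, 29]
  28 vs smaller child 19 at index 2, swap → [19, 20, 28, 24, 21, 22, 27, 26, 29]
  28 vs smaller child 22 at index 5, swap → [19, 20, 22, 24, 21, 28, 27, 26, 29]

[19, 20, 22, 24, 21, 28, 27, 26, 29]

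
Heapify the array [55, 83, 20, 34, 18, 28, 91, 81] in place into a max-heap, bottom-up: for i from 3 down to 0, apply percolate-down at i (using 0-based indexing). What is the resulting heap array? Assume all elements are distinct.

[91, 83, 55, 81, 18, 28, 20, 34]

sift down from index 3:
  34 vs only child 81 at index 7, swap → [55, 83, 20, 81, 18, 28, 91, 34]
sift down from index 2:
  20 vs larger child 91 at index 6, swap → [55, 83, 91, 81, 18, 28, 20, 34]
sift down from index 1: already satisfies heap property
sift down from index 0:
  55 vs larger child 91 at index 2, swap → [91, 83, 55, 81, 18, 28, 20, 34]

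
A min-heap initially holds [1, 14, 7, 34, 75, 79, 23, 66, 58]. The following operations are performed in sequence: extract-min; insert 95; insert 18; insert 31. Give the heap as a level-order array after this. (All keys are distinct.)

extract-min → returns 1:
  remove root 1; move last element 58 to root → [58, 14, 7, 34, 75, 79, 23, 66]
  58 vs smaller child 7 at index 2, swap → [7, 14, 58, 34, 75, 79, 23, 66]
  58 vs smaller child 23 at index 6, swap → [7, 14, 23, 34, 75, 79, 58, 66]
insert 95:
  append 95 at index 8 → [7, 14, 23, 34, 75, 79, 58, 66, 95] (no swap needed)
insert 18:
  append 18 at index 9 → [7, 14, 23, 34, 75, 79, 58, 66, 95, 18]
  18 < parent 75 at index 4, swap → [7, 14, 23, 34, 18, 79, 58, 66, 95, 75]
insert 31:
  append 31 at index 10 → [7, 14, 23, 34, 18, 79, 58, 66, 95, 75, 31] (no swap needed)

[7, 14, 23, 34, 18, 79, 58, 66, 95, 75, 31]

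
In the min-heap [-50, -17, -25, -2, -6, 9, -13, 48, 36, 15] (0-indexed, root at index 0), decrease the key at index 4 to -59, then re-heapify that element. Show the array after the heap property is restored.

[-59, -50, -25, -2, -17, 9, -13, 48, 36, 15]

set index 4 from -6 to -59 → [-50, -17, -25, -2, -59, 9, -13, 48, 36, 15]
-59 < parent -17 at index 1, swap → [-50, -59, -25, -2, -17, 9, -13, 48, 36, 15]
-59 < parent -50 at index 0, swap → [-59, -50, -25, -2, -17, 9, -13, 48, 36, 15]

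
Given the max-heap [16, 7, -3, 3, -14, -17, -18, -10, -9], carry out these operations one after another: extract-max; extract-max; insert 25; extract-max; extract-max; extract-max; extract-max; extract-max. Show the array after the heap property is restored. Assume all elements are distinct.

[-14, -18, -17]

extract-max → returns 16:
  remove root 16; move last element -9 to root → [-9, 7, -3, 3, -14, -17, -18, -10]
  -9 vs larger child 7 at index 1, swap → [7, -9, -3, 3, -14, -17, -18, -10]
  -9 vs larger child 3 at index 3, swap → [7, 3, -3, -9, -14, -17, -18, -10]
extract-max → returns 7:
  remove root 7; move last element -10 to root → [-10, 3, -3, -9, -14, -17, -18]
  -10 vs larger child 3 at index 1, swap → [3, -10, -3, -9, -14, -17, -18]
  -10 vs larger child -9 at index 3, swap → [3, -9, -3, -10, -14, -17, -18]
insert 25:
  append 25 at index 7 → [3, -9, -3, -10, -14, -17, -18, 25]
  25 > parent -10 at index 3, swap → [3, -9, -3, 25, -14, -17, -18, -10]
  25 > parent -9 at index 1, swap → [3, 25, -3, -9, -14, -17, -18, -10]
  25 > parent 3 at index 0, swap → [25, 3, -3, -9, -14, -17, -18, -10]
extract-max → returns 25:
  remove root 25; move last element -10 to root → [-10, 3, -3, -9, -14, -17, -18]
  -10 vs larger child 3 at index 1, swap → [3, -10, -3, -9, -14, -17, -18]
  -10 vs larger child -9 at index 3, swap → [3, -9, -3, -10, -14, -17, -18]
extract-max → returns 3:
  remove root 3; move last element -18 to root → [-18, -9, -3, -10, -14, -17]
  -18 vs larger child -3 at index 2, swap → [-3, -9, -18, -10, -14, -17]
  -18 vs only child -17 at index 5, swap → [-3, -9, -17, -10, -14, -18]
extract-max → returns -3:
  remove root -3; move last element -18 to root → [-18, -9, -17, -10, -14]
  -18 vs larger child -9 at index 1, swap → [-9, -18, -17, -10, -14]
  -18 vs larger child -10 at index 3, swap → [-9, -10, -17, -18, -14]
extract-max → returns -9:
  remove root -9; move last element -14 to root → [-14, -10, -17, -18]
  -14 vs larger child -10 at index 1, swap → [-10, -14, -17, -18]
extract-max → returns -10:
  remove root -10; move last element -18 to root → [-18, -14, -17]
  -18 vs larger child -14 at index 1, swap → [-14, -18, -17]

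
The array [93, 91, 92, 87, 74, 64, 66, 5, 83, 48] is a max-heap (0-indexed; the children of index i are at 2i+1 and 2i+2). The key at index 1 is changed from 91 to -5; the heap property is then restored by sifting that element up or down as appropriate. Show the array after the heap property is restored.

set index 1 from 91 to -5 → [93, -5, 92, 87, 74, 64, 66, 5, 83, 48]
-5 vs larger child 87 at index 3, swap → [93, 87, 92, -5, 74, 64, 66, 5, 83, 48]
-5 vs larger child 83 at index 8, swap → [93, 87, 92, 83, 74, 64, 66, 5, -5, 48]

[93, 87, 92, 83, 74, 64, 66, 5, -5, 48]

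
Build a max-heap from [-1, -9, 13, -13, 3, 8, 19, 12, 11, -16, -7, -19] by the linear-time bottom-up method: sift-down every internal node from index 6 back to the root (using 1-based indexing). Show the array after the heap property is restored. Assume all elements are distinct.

[19, 12, 13, 11, 3, 8, -1, -13, -9, -16, -7, -19]

sift down from index 6: already satisfies heap property
sift down from index 5: already satisfies heap property
sift down from index 4:
  -13 vs larger child 12 at index 8, swap → [-1, -9, 13, 12, 3, 8, 19, -13, 11, -16, -7, -19]
sift down from index 3:
  13 vs larger child 19 at index 7, swap → [-1, -9, 19, 12, 3, 8, 13, -13, 11, -16, -7, -19]
sift down from index 2:
  -9 vs larger child 12 at index 4, swap → [-1, 12, 19, -9, 3, 8, 13, -13, 11, -16, -7, -19]
  -9 vs larger child 11 at index 9, swap → [-1, 12, 19, 11, 3, 8, 13, -13, -9, -16, -7, -19]
sift down from index 1:
  -1 vs larger child 19 at index 3, swap → [19, 12, -1, 11, 3, 8, 13, -13, -9, -16, -7, -19]
  -1 vs larger child 13 at index 7, swap → [19, 12, 13, 11, 3, 8, -1, -13, -9, -16, -7, -19]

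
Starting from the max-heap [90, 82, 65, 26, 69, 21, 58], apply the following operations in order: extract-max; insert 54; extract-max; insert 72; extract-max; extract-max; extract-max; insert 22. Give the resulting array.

[58, 54, 21, 26, 22]

extract-max → returns 90:
  remove root 90; move last element 58 to root → [58, 82, 65, 26, 69, 21]
  58 vs larger child 82 at index 1, swap → [82, 58, 65, 26, 69, 21]
  58 vs larger child 69 at index 4, swap → [82, 69, 65, 26, 58, 21]
insert 54:
  append 54 at index 6 → [82, 69, 65, 26, 58, 21, 54] (no swap needed)
extract-max → returns 82:
  remove root 82; move last element 54 to root → [54, 69, 65, 26, 58, 21]
  54 vs larger child 69 at index 1, swap → [69, 54, 65, 26, 58, 21]
  54 vs larger child 58 at index 4, swap → [69, 58, 65, 26, 54, 21]
insert 72:
  append 72 at index 6 → [69, 58, 65, 26, 54, 21, 72]
  72 > parent 65 at index 2, swap → [69, 58, 72, 26, 54, 21, 65]
  72 > parent 69 at index 0, swap → [72, 58, 69, 26, 54, 21, 65]
extract-max → returns 72:
  remove root 72; move last element 65 to root → [65, 58, 69, 26, 54, 21]
  65 vs larger child 69 at index 2, swap → [69, 58, 65, 26, 54, 21]
extract-max → returns 69:
  remove root 69; move last element 21 to root → [21, 58, 65, 26, 54]
  21 vs larger child 65 at index 2, swap → [65, 58, 21, 26, 54]
extract-max → returns 65:
  remove root 65; move last element 54 to root → [54, 58, 21, 26]
  54 vs larger child 58 at index 1, swap → [58, 54, 21, 26]
insert 22:
  append 22 at index 4 → [58, 54, 21, 26, 22] (no swap needed)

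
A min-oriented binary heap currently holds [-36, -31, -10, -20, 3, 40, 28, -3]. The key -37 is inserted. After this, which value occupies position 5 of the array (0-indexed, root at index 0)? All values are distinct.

40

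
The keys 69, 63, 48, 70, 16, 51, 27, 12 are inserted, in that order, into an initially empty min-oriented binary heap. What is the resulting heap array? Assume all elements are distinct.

[12, 16, 27, 48, 69, 63, 51, 70]

Insert 69:
  append 69 at index 0 → [69] (no swap needed)
Insert 63:
  append 63 at index 1 → [69, 63]
  63 < parent 69 at index 0, swap → [63, 69]
Insert 48:
  append 48 at index 2 → [63, 69, 48]
  48 < parent 63 at index 0, swap → [48, 69, 63]
Insert 70:
  append 70 at index 3 → [48, 69, 63, 70] (no swap needed)
Insert 16:
  append 16 at index 4 → [48, 69, 63, 70, 16]
  16 < parent 69 at index 1, swap → [48, 16, 63, 70, 69]
  16 < parent 48 at index 0, swap → [16, 48, 63, 70, 69]
Insert 51:
  append 51 at index 5 → [16, 48, 63, 70, 69, 51]
  51 < parent 63 at index 2, swap → [16, 48, 51, 70, 69, 63]
Insert 27:
  append 27 at index 6 → [16, 48, 51, 70, 69, 63, 27]
  27 < parent 51 at index 2, swap → [16, 48, 27, 70, 69, 63, 51]
Insert 12:
  append 12 at index 7 → [16, 48, 27, 70, 69, 63, 51, 12]
  12 < parent 70 at index 3, swap → [16, 48, 27, 12, 69, 63, 51, 70]
  12 < parent 48 at index 1, swap → [16, 12, 27, 48, 69, 63, 51, 70]
  12 < parent 16 at index 0, swap → [12, 16, 27, 48, 69, 63, 51, 70]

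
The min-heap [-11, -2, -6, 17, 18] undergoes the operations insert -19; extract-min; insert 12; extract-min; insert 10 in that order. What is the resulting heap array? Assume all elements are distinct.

insert -19:
  append -19 at index 5 → [-11, -2, -6, 17, 18, -19]
  -19 < parent -6 at index 2, swap → [-11, -2, -19, 17, 18, -6]
  -19 < parent -11 at index 0, swap → [-19, -2, -11, 17, 18, -6]
extract-min → returns -19:
  remove root -19; move last element -6 to root → [-6, -2, -11, 17, 18]
  -6 vs smaller child -11 at index 2, swap → [-11, -2, -6, 17, 18]
insert 12:
  append 12 at index 5 → [-11, -2, -6, 17, 18, 12] (no swap needed)
extract-min → returns -11:
  remove root -11; move last element 12 to root → [12, -2, -6, 17, 18]
  12 vs smaller child -6 at index 2, swap → [-6, -2, 12, 17, 18]
insert 10:
  append 10 at index 5 → [-6, -2, 12, 17, 18, 10]
  10 < parent 12 at index 2, swap → [-6, -2, 10, 17, 18, 12]

[-6, -2, 10, 17, 18, 12]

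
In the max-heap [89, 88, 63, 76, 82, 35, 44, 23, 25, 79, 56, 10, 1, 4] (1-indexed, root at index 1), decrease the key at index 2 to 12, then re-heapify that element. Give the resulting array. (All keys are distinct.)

set index 2 from 88 to 12 → [89, 12, 63, 76, 82, 35, 44, 23, 25, 79, 56, 10, 1, 4]
12 vs larger child 82 at index 5, swap → [89, 82, 63, 76, 12, 35, 44, 23, 25, 79, 56, 10, 1, 4]
12 vs larger child 79 at index 10, swap → [89, 82, 63, 76, 79, 35, 44, 23, 25, 12, 56, 10, 1, 4]

[89, 82, 63, 76, 79, 35, 44, 23, 25, 12, 56, 10, 1, 4]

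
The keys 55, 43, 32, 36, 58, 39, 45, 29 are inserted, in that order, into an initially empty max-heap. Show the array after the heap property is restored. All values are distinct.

Insert 55:
  append 55 at index 0 → [55] (no swap needed)
Insert 43:
  append 43 at index 1 → [55, 43] (no swap needed)
Insert 32:
  append 32 at index 2 → [55, 43, 32] (no swap needed)
Insert 36:
  append 36 at index 3 → [55, 43, 32, 36] (no swap needed)
Insert 58:
  append 58 at index 4 → [55, 43, 32, 36, 58]
  58 > parent 43 at index 1, swap → [55, 58, 32, 36, 43]
  58 > parent 55 at index 0, swap → [58, 55, 32, 36, 43]
Insert 39:
  append 39 at index 5 → [58, 55, 32, 36, 43, 39]
  39 > parent 32 at index 2, swap → [58, 55, 39, 36, 43, 32]
Insert 45:
  append 45 at index 6 → [58, 55, 39, 36, 43, 32, 45]
  45 > parent 39 at index 2, swap → [58, 55, 45, 36, 43, 32, 39]
Insert 29:
  append 29 at index 7 → [58, 55, 45, 36, 43, 32, 39, 29] (no swap needed)

[58, 55, 45, 36, 43, 32, 39, 29]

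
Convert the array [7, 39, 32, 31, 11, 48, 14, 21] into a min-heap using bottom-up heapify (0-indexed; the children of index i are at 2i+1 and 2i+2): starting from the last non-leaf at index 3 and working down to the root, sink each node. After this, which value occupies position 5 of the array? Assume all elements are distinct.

48

sift down from index 3:
  31 vs only child 21 at index 7, swap → [7, 39, 32, 21, 11, 48, 14, 31]
sift down from index 2:
  32 vs smaller child 14 at index 6, swap → [7, 39, 14, 21, 11, 48, 32, 31]
sift down from index 1:
  39 vs smaller child 11 at index 4, swap → [7, 11, 14, 21, 39, 48, 32, 31]
sift down from index 0: already satisfies heap property
resulting array: [7, 11, 14, 21, 39, 48, 32, 31]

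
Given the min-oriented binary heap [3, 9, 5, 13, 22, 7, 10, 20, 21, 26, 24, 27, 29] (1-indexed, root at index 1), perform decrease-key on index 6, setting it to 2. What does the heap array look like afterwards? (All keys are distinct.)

[2, 9, 3, 13, 22, 5, 10, 20, 21, 26, 24, 27, 29]

set index 6 from 7 to 2 → [3, 9, 5, 13, 22, 2, 10, 20, 21, 26, 24, 27, 29]
2 < parent 5 at index 3, swap → [3, 9, 2, 13, 22, 5, 10, 20, 21, 26, 24, 27, 29]
2 < parent 3 at index 1, swap → [2, 9, 3, 13, 22, 5, 10, 20, 21, 26, 24, 27, 29]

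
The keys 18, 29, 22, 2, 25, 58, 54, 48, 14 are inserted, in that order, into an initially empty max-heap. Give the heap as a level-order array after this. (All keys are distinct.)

Insert 18:
  append 18 at index 0 → [18] (no swap needed)
Insert 29:
  append 29 at index 1 → [18, 29]
  29 > parent 18 at index 0, swap → [29, 18]
Insert 22:
  append 22 at index 2 → [29, 18, 22] (no swap needed)
Insert 2:
  append 2 at index 3 → [29, 18, 22, 2] (no swap needed)
Insert 25:
  append 25 at index 4 → [29, 18, 22, 2, 25]
  25 > parent 18 at index 1, swap → [29, 25, 22, 2, 18]
Insert 58:
  append 58 at index 5 → [29, 25, 22, 2, 18, 58]
  58 > parent 22 at index 2, swap → [29, 25, 58, 2, 18, 22]
  58 > parent 29 at index 0, swap → [58, 25, 29, 2, 18, 22]
Insert 54:
  append 54 at index 6 → [58, 25, 29, 2, 18, 22, 54]
  54 > parent 29 at index 2, swap → [58, 25, 54, 2, 18, 22, 29]
Insert 48:
  append 48 at index 7 → [58, 25, 54, 2, 18, 22, 29, 48]
  48 > parent 2 at index 3, swap → [58, 25, 54, 48, 18, 22, 29, 2]
  48 > parent 25 at index 1, swap → [58, 48, 54, 25, 18, 22, 29, 2]
Insert 14:
  append 14 at index 8 → [58, 48, 54, 25, 18, 22, 29, 2, 14] (no swap needed)

[58, 48, 54, 25, 18, 22, 29, 2, 14]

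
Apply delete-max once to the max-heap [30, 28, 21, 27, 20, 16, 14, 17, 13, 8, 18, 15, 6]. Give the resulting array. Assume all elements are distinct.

[28, 27, 21, 17, 20, 16, 14, 6, 13, 8, 18, 15]

remove root 30; move last element 6 to root → [6, 28, 21, 27, 20, 16, 14, 17, 13, 8, 18, 15]
6 vs larger child 28 at index 1, swap → [28, 6, 21, 27, 20, 16, 14, 17, 13, 8, 18, 15]
6 vs larger child 27 at index 3, swap → [28, 27, 21, 6, 20, 16, 14, 17, 13, 8, 18, 15]
6 vs larger child 17 at index 7, swap → [28, 27, 21, 17, 20, 16, 14, 6, 13, 8, 18, 15]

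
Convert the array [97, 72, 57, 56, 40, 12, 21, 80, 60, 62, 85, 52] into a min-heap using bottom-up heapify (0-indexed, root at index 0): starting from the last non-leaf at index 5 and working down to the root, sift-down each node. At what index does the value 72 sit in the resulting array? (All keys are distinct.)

sift down from index 5: already satisfies heap property
sift down from index 4: already satisfies heap property
sift down from index 3: already satisfies heap property
sift down from index 2:
  57 vs smaller child 12 at index 5, swap → [97, 72, 12, 56, 40, 57, 21, 80, 60, 62, 85, 52]
  57 vs only child 52 at index 11, swap → [97, 72, 12, 56, 40, 52, 21, 80, 60, 62, 85, 57]
sift down from index 1:
  72 vs smaller child 40 at index 4, swap → [97, 40, 12, 56, 72, 52, 21, 80, 60, 62, 85, 57]
  72 vs smaller child 62 at index 9, swap → [97, 40, 12, 56, 62, 52, 21, 80, 60, 72, 85, 57]
sift down from index 0:
  97 vs smaller child 12 at index 2, swap → [12, 40, 97, 56, 62, 52, 21, 80, 60, 72, 85, 57]
  97 vs smaller child 21 at index 6, swap → [12, 40, 21, 56, 62, 52, 97, 80, 60, 72, 85, 57]
resulting array: [12, 40, 21, 56, 62, 52, 97, 80, 60, 72, 85, 57]

9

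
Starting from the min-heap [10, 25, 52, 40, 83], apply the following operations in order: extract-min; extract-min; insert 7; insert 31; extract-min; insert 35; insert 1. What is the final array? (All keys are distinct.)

extract-min → returns 10:
  remove root 10; move last element 83 to root → [83, 25, 52, 40]
  83 vs smaller child 25 at index 1, swap → [25, 83, 52, 40]
  83 vs only child 40 at index 3, swap → [25, 40, 52, 83]
extract-min → returns 25:
  remove root 25; move last element 83 to root → [83, 40, 52]
  83 vs smaller child 40 at index 1, swap → [40, 83, 52]
insert 7:
  append 7 at index 3 → [40, 83, 52, 7]
  7 < parent 83 at index 1, swap → [40, 7, 52, 83]
  7 < parent 40 at index 0, swap → [7, 40, 52, 83]
insert 31:
  append 31 at index 4 → [7, 40, 52, 83, 31]
  31 < parent 40 at index 1, swap → [7, 31, 52, 83, 40]
extract-min → returns 7:
  remove root 7; move last element 40 to root → [40, 31, 52, 83]
  40 vs smaller child 31 at index 1, swap → [31, 40, 52, 83]
insert 35:
  append 35 at index 4 → [31, 40, 52, 83, 35]
  35 < parent 40 at index 1, swap → [31, 35, 52, 83, 40]
insert 1:
  append 1 at index 5 → [31, 35, 52, 83, 40, 1]
  1 < parent 52 at index 2, swap → [31, 35, 1, 83, 40, 52]
  1 < parent 31 at index 0, swap → [1, 35, 31, 83, 40, 52]

[1, 35, 31, 83, 40, 52]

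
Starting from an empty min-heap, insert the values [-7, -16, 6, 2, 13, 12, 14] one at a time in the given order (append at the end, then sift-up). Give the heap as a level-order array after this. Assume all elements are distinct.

Insert -7:
  append -7 at index 0 → [-7] (no swap needed)
Insert -16:
  append -16 at index 1 → [-7, -16]
  -16 < parent -7 at index 0, swap → [-16, -7]
Insert 6:
  append 6 at index 2 → [-16, -7, 6] (no swap needed)
Insert 2:
  append 2 at index 3 → [-16, -7, 6, 2] (no swap needed)
Insert 13:
  append 13 at index 4 → [-16, -7, 6, 2, 13] (no swap needed)
Insert 12:
  append 12 at index 5 → [-16, -7, 6, 2, 13, 12] (no swap needed)
Insert 14:
  append 14 at index 6 → [-16, -7, 6, 2, 13, 12, 14] (no swap needed)

[-16, -7, 6, 2, 13, 12, 14]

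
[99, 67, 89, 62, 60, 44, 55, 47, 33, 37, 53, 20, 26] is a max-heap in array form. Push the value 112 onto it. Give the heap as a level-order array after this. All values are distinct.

append 112 at index 13 → [99, 67, 89, 62, 60, 44, 55, 47, 33, 37, 53, 20, 26, 112]
112 > parent 55 at index 6, swap → [99, 67, 89, 62, 60, 44, 112, 47, 33, 37, 53, 20, 26, 55]
112 > parent 89 at index 2, swap → [99, 67, 112, 62, 60, 44, 89, 47, 33, 37, 53, 20, 26, 55]
112 > parent 99 at index 0, swap → [112, 67, 99, 62, 60, 44, 89, 47, 33, 37, 53, 20, 26, 55]

[112, 67, 99, 62, 60, 44, 89, 47, 33, 37, 53, 20, 26, 55]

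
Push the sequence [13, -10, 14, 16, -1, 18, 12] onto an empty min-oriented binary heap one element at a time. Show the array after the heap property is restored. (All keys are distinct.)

Insert 13:
  append 13 at index 0 → [13] (no swap needed)
Insert -10:
  append -10 at index 1 → [13, -10]
  -10 < parent 13 at index 0, swap → [-10, 13]
Insert 14:
  append 14 at index 2 → [-10, 13, 14] (no swap needed)
Insert 16:
  append 16 at index 3 → [-10, 13, 14, 16] (no swap needed)
Insert -1:
  append -1 at index 4 → [-10, 13, 14, 16, -1]
  -1 < parent 13 at index 1, swap → [-10, -1, 14, 16, 13]
Insert 18:
  append 18 at index 5 → [-10, -1, 14, 16, 13, 18] (no swap needed)
Insert 12:
  append 12 at index 6 → [-10, -1, 14, 16, 13, 18, 12]
  12 < parent 14 at index 2, swap → [-10, -1, 12, 16, 13, 18, 14]

[-10, -1, 12, 16, 13, 18, 14]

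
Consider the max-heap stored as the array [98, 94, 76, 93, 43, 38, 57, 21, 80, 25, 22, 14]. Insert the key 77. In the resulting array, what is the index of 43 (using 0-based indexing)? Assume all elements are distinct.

append 77 at index 12 → [98, 94, 76, 93, 43, 38, 57, 21, 80, 25, 22, 14, 77]
77 > parent 38 at index 5, swap → [98, 94, 76, 93, 43, 77, 57, 21, 80, 25, 22, 14, 38]
77 > parent 76 at index 2, swap → [98, 94, 77, 93, 43, 76, 57, 21, 80, 25, 22, 14, 38]
resulting array: [98, 94, 77, 93, 43, 76, 57, 21, 80, 25, 22, 14, 38]

4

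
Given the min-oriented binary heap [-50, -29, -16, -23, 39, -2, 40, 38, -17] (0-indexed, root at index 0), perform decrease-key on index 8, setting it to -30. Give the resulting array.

[-50, -30, -16, -29, 39, -2, 40, 38, -23]

set index 8 from -17 to -30 → [-50, -29, -16, -23, 39, -2, 40, 38, -30]
-30 < parent -23 at index 3, swap → [-50, -29, -16, -30, 39, -2, 40, 38, -23]
-30 < parent -29 at index 1, swap → [-50, -30, -16, -29, 39, -2, 40, 38, -23]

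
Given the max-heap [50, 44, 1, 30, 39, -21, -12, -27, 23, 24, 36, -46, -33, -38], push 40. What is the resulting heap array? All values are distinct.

append 40 at index 14 → [50, 44, 1, 30, 39, -21, -12, -27, 23, 24, 36, -46, -33, -38, 40]
40 > parent -12 at index 6, swap → [50, 44, 1, 30, 39, -21, 40, -27, 23, 24, 36, -46, -33, -38, -12]
40 > parent 1 at index 2, swap → [50, 44, 40, 30, 39, -21, 1, -27, 23, 24, 36, -46, -33, -38, -12]

[50, 44, 40, 30, 39, -21, 1, -27, 23, 24, 36, -46, -33, -38, -12]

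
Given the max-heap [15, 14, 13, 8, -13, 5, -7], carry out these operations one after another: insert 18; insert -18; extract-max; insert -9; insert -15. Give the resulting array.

[15, 14, 13, 8, -13, 5, -7, -18, -9, -15]

insert 18:
  append 18 at index 7 → [15, 14, 13, 8, -13, 5, -7, 18]
  18 > parent 8 at index 3, swap → [15, 14, 13, 18, -13, 5, -7, 8]
  18 > parent 14 at index 1, swap → [15, 18, 13, 14, -13, 5, -7, 8]
  18 > parent 15 at index 0, swap → [18, 15, 13, 14, -13, 5, -7, 8]
insert -18:
  append -18 at index 8 → [18, 15, 13, 14, -13, 5, -7, 8, -18] (no swap needed)
extract-max → returns 18:
  remove root 18; move last element -18 to root → [-18, 15, 13, 14, -13, 5, -7, 8]
  -18 vs larger child 15 at index 1, swap → [15, -18, 13, 14, -13, 5, -7, 8]
  -18 vs larger child 14 at index 3, swap → [15, 14, 13, -18, -13, 5, -7, 8]
  -18 vs only child 8 at index 7, swap → [15, 14, 13, 8, -13, 5, -7, -18]
insert -9:
  append -9 at index 8 → [15, 14, 13, 8, -13, 5, -7, -18, -9] (no swap needed)
insert -15:
  append -15 at index 9 → [15, 14, 13, 8, -13, 5, -7, -18, -9, -15] (no swap needed)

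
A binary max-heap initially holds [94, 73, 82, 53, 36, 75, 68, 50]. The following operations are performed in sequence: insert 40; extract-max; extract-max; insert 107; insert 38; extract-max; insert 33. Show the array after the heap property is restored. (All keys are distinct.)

insert 40:
  append 40 at index 8 → [94, 73, 82, 53, 36, 75, 68, 50, 40] (no swap needed)
extract-max → returns 94:
  remove root 94; move last element 40 to root → [40, 73, 82, 53, 36, 75, 68, 50]
  40 vs larger child 82 at index 2, swap → [82, 73, 40, 53, 36, 75, 68, 50]
  40 vs larger child 75 at index 5, swap → [82, 73, 75, 53, 36, 40, 68, 50]
extract-max → returns 82:
  remove root 82; move last element 50 to root → [50, 73, 75, 53, 36, 40, 68]
  50 vs larger child 75 at index 2, swap → [75, 73, 50, 53, 36, 40, 68]
  50 vs larger child 68 at index 6, swap → [75, 73, 68, 53, 36, 40, 50]
insert 107:
  append 107 at index 7 → [75, 73, 68, 53, 36, 40, 50, 107]
  107 > parent 53 at index 3, swap → [75, 73, 68, 107, 36, 40, 50, 53]
  107 > parent 73 at index 1, swap → [75, 107, 68, 73, 36, 40, 50, 53]
  107 > parent 75 at index 0, swap → [107, 75, 68, 73, 36, 40, 50, 53]
insert 38:
  append 38 at index 8 → [107, 75, 68, 73, 36, 40, 50, 53, 38] (no swap needed)
extract-max → returns 107:
  remove root 107; move last element 38 to root → [38, 75, 68, 73, 36, 40, 50, 53]
  38 vs larger child 75 at index 1, swap → [75, 38, 68, 73, 36, 40, 50, 53]
  38 vs larger child 73 at index 3, swap → [75, 73, 68, 38, 36, 40, 50, 53]
  38 vs only child 53 at index 7, swap → [75, 73, 68, 53, 36, 40, 50, 38]
insert 33:
  append 33 at index 8 → [75, 73, 68, 53, 36, 40, 50, 38, 33] (no swap needed)

[75, 73, 68, 53, 36, 40, 50, 38, 33]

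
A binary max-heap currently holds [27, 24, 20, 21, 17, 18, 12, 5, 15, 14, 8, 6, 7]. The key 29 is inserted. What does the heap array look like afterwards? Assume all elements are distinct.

[29, 24, 27, 21, 17, 18, 20, 5, 15, 14, 8, 6, 7, 12]

append 29 at index 13 → [27, 24, 20, 21, 17, 18, 12, 5, 15, 14, 8, 6, 7, 29]
29 > parent 12 at index 6, swap → [27, 24, 20, 21, 17, 18, 29, 5, 15, 14, 8, 6, 7, 12]
29 > parent 20 at index 2, swap → [27, 24, 29, 21, 17, 18, 20, 5, 15, 14, 8, 6, 7, 12]
29 > parent 27 at index 0, swap → [29, 24, 27, 21, 17, 18, 20, 5, 15, 14, 8, 6, 7, 12]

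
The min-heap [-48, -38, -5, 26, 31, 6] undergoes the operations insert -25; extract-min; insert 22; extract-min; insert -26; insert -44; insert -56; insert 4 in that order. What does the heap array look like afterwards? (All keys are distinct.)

[-56, -44, -25, -26, 4, 22, 6, 26, -5, 31]

insert -25:
  append -25 at index 6 → [-48, -38, -5, 26, 31, 6, -25]
  -25 < parent -5 at index 2, swap → [-48, -38, -25, 26, 31, 6, -5]
extract-min → returns -48:
  remove root -48; move last element -5 to root → [-5, -38, -25, 26, 31, 6]
  -5 vs smaller child -38 at index 1, swap → [-38, -5, -25, 26, 31, 6]
insert 22:
  append 22 at index 6 → [-38, -5, -25, 26, 31, 6, 22] (no swap needed)
extract-min → returns -38:
  remove root -38; move last element 22 to root → [22, -5, -25, 26, 31, 6]
  22 vs smaller child -25 at index 2, swap → [-25, -5, 22, 26, 31, 6]
  22 vs only child 6 at index 5, swap → [-25, -5, 6, 26, 31, 22]
insert -26:
  append -26 at index 6 → [-25, -5, 6, 26, 31, 22, -26]
  -26 < parent 6 at index 2, swap → [-25, -5, -26, 26, 31, 22, 6]
  -26 < parent -25 at index 0, swap → [-26, -5, -25, 26, 31, 22, 6]
insert -44:
  append -44 at index 7 → [-26, -5, -25, 26, 31, 22, 6, -44]
  -44 < parent 26 at index 3, swap → [-26, -5, -25, -44, 31, 22, 6, 26]
  -44 < parent -5 at index 1, swap → [-26, -44, -25, -5, 31, 22, 6, 26]
  -44 < parent -26 at index 0, swap → [-44, -26, -25, -5, 31, 22, 6, 26]
insert -56:
  append -56 at index 8 → [-44, -26, -25, -5, 31, 22, 6, 26, -56]
  -56 < parent -5 at index 3, swap → [-44, -26, -25, -56, 31, 22, 6, 26, -5]
  -56 < parent -26 at index 1, swap → [-44, -56, -25, -26, 31, 22, 6, 26, -5]
  -56 < parent -44 at index 0, swap → [-56, -44, -25, -26, 31, 22, 6, 26, -5]
insert 4:
  append 4 at index 9 → [-56, -44, -25, -26, 31, 22, 6, 26, -5, 4]
  4 < parent 31 at index 4, swap → [-56, -44, -25, -26, 4, 22, 6, 26, -5, 31]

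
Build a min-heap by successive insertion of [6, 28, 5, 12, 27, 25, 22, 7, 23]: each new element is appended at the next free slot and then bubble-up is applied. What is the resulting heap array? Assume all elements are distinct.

[5, 7, 6, 12, 27, 25, 22, 28, 23]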